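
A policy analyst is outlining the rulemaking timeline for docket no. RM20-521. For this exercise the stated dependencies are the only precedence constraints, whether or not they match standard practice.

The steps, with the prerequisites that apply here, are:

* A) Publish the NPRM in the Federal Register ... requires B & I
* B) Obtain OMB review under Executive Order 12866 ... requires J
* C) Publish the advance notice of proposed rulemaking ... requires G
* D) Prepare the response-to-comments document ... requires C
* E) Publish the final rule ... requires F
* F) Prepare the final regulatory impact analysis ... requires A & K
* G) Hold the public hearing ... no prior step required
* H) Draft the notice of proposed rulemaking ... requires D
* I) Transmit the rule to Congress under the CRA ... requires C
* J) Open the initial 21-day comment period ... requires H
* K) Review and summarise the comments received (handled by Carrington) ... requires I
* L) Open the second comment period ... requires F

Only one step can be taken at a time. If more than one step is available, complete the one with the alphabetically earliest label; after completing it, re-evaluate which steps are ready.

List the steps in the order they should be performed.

Only G has no prerequisites, so it is first.
C needed G, now all done → C.
Now D and I have their prerequisites met. D has the earlier label, so D next.
H now also ready, so the ready set is {H, I}; H has the earlier label → H.
J now also ready, so the ready set is {I, J}; I has the earlier label → I.
K now also ready, so the ready set is {J, K}; J has the earlier label → J.
B now also ready, so the ready set is {B, K}; B has the earlier label → B.
A and K are both available; A has the earlier label → A.
K needed I, now all done → K.
F needed A and K, now all done → F.
E and L are both available; E has the earlier label → E.
L is the only step now ready → L.

G C D H I J B A K F E L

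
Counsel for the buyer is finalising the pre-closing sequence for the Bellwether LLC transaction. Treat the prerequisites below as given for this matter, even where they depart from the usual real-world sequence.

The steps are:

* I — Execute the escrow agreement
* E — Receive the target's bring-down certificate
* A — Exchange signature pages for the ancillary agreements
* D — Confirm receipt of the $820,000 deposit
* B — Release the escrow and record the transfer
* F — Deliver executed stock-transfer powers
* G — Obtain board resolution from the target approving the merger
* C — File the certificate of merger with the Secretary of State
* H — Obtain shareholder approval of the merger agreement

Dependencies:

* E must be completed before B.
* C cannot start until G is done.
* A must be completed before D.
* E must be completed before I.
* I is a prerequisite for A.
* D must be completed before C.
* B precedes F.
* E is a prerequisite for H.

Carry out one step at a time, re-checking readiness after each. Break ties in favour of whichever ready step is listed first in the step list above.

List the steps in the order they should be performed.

Nothing is required for E and G. E is listed earlier → E first.
Ready: I, B, G and H. I is listed earlier → I.
A now also ready, so the ready set is {A, B, G, H}; A is listed earlier → A.
D, B, G and H are all available; D is listed earlier → D.
Ready: B, G and H. B is listed earlier → B.
Now F, G and H have their prerequisites met. F is listed earlier, so F next.
G and H are both available; G is listed earlier → G.
Now C and H have their prerequisites met. C is listed earlier, so C next.
Next only H has its prerequisites met → H.

E I A D B F G C H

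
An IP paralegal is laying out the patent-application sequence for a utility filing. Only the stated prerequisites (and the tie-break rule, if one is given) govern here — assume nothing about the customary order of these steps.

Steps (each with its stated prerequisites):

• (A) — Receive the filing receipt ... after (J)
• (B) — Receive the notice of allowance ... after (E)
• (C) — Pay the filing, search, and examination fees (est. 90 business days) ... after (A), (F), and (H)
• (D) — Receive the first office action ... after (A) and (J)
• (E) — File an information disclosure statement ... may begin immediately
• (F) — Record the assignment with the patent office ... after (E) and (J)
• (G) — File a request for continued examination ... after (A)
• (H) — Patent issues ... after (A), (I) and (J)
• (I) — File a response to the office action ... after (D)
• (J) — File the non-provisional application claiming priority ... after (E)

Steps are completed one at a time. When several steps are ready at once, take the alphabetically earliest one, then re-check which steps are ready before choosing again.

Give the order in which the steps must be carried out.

(E) (B) (J) (A) (D) (F) (G) (I) (H) (C)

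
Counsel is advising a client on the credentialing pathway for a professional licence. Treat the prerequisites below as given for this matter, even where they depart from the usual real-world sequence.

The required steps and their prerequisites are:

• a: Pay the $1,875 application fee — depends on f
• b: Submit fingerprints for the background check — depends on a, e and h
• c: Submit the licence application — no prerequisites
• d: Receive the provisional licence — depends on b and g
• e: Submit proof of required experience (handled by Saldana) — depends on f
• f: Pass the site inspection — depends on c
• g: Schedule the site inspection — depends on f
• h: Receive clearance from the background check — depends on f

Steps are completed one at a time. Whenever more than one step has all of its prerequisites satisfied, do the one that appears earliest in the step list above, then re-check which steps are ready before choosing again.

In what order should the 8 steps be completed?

Only c has no prerequisites, so it is first.
f is the only step now ready → f.
Now a, e, g and h have their prerequisites met. a is listed earlier, so a next.
Ready: e, g and h. e is listed earlier → e.
g and h are both available; g is listed earlier → g.
h is the only step now ready → h.
That leaves b as the only ready step → b.
d needed b and g, now all done → d.

c → f → a → e → g → h → b → d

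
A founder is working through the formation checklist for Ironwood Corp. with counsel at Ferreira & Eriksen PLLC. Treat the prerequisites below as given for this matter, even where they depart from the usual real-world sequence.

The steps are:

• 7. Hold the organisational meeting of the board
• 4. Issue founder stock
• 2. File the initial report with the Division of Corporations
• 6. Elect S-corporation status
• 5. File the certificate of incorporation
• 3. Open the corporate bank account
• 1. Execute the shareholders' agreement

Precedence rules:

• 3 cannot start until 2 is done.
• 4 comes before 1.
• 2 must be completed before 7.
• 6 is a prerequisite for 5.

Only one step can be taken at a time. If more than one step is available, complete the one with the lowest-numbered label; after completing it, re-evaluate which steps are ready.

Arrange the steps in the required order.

2, 3, 4, 1, 6, 5, 7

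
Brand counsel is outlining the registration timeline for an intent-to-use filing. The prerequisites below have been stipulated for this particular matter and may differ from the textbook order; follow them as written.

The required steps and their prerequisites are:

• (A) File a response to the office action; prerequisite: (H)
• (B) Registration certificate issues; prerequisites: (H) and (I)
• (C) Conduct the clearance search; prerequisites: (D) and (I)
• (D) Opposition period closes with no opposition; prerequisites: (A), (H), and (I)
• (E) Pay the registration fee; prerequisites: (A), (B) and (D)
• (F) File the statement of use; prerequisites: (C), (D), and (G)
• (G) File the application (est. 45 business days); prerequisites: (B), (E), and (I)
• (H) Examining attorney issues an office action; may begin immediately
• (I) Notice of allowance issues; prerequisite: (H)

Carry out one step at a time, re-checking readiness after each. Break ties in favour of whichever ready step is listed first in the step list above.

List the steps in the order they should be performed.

Only (H) has no prerequisites, so it is first.
(A) and (I) are both available; (A) is listed earlier → (A).
Next only (I) has its prerequisites met → (I).
Now (B) and (D) have their prerequisites met. (B) is listed earlier, so (B) next.
(D) is the only step now ready → (D).
Now (C) and (E) have their prerequisites met. (C) is listed earlier, so (C) next.
(E) needed (A), (B) and (D), now all done → (E).
Next only (G) has its prerequisites met → (G).
(F) is the only step now ready → (F).

(H), (A), (I), (B), (D), (C), (E), (G), (F)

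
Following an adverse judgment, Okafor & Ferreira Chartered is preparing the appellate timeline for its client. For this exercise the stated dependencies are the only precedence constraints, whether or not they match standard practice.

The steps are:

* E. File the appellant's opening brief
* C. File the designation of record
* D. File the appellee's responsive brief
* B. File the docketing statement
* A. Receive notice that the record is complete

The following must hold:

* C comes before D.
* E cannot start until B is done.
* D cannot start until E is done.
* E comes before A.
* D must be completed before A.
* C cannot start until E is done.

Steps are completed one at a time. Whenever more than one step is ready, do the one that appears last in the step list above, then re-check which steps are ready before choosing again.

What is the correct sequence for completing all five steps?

B, E, C, D, A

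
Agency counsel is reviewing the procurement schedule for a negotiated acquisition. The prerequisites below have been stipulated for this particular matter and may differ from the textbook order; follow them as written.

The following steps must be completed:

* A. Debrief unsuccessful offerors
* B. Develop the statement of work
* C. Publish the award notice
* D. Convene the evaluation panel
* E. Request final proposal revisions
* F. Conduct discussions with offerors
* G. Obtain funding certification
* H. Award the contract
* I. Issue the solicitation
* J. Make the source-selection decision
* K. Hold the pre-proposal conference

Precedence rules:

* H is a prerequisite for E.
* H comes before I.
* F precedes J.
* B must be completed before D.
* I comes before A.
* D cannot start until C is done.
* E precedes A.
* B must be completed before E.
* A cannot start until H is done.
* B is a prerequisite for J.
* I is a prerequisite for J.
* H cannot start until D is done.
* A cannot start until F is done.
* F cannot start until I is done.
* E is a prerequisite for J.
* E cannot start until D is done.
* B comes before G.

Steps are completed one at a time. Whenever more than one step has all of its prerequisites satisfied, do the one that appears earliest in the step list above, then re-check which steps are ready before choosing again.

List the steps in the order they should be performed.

B, C, D, G, H, E, I, F, A, J, K

Nothing is required for B, C and K. B is listed earlier → B first.
Now C, G and K have their prerequisites met. C is listed earlier, so C next.
Now D, G and K have their prerequisites met. D is listed earlier, so D next.
Now G, H and K have their prerequisites met. G is listed earlier, so G next.
H and K are both available; H is listed earlier → H.
Ready: E, I and K. E is listed earlier → E.
Now I and K have their prerequisites met. I is listed earlier, so I next.
Now F and K have their prerequisites met. F is listed earlier, so F next.
Ready: A, J and K. A is listed earlier → A.
J and K are both available; J is listed earlier → J.
That leaves K as the only ready step → K.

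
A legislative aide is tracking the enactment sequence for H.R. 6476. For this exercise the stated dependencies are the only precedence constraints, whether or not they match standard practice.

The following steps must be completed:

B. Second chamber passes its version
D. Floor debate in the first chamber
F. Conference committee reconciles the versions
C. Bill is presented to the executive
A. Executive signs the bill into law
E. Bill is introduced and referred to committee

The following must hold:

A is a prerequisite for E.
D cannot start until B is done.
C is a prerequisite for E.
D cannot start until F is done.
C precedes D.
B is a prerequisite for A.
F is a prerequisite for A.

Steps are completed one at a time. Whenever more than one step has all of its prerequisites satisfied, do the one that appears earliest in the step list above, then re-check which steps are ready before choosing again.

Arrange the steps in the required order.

Nothing is required for B, F and C. B is listed earlier → B first.
Now F and C have their prerequisites met. F is listed earlier, so F next.
A now also ready, so the ready set is {C, A}; C is listed earlier → C.
D now also ready, so the ready set is {D, A}; D is listed earlier → D.
A needed B and F, now all done → A.
E needed C and A, now all done → E.

B F C D A E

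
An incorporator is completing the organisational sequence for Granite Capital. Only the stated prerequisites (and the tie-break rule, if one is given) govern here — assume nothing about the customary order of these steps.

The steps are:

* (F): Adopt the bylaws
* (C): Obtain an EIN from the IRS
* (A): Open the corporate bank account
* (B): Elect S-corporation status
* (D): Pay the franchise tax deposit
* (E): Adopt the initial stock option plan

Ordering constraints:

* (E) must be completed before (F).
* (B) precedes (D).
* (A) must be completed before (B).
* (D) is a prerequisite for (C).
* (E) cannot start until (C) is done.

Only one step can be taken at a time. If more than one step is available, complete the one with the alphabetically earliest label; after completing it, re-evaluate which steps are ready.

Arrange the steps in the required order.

(A) has no prerequisites → (A) first.
That leaves (B) as the only ready step → (B).
(D) needed (B), now all done → (D).
(C) needed (D), now all done → (C).
(E) needed (C), now all done → (E).
(F) needed (E), now all done → (F).

(A) (B) (D) (C) (E) (F)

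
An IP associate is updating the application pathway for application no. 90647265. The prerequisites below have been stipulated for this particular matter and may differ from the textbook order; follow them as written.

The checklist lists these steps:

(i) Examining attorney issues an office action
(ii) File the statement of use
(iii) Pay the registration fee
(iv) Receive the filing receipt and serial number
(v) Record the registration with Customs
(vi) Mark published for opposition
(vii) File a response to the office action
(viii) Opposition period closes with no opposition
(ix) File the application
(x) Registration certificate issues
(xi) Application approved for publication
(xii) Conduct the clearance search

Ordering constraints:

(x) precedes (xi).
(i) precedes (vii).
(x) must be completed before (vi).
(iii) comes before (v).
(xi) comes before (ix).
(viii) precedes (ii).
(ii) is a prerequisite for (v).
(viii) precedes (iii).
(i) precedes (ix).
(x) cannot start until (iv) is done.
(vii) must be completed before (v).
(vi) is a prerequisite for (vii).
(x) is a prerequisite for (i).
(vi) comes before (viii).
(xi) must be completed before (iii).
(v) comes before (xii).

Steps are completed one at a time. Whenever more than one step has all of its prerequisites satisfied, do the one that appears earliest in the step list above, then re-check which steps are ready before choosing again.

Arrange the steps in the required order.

(iv), (x), (i), (vi), (vii), (viii), (ii), (xi), (iii), (v), (ix), (xii)

(iv) has no prerequisites → (iv) first.
That leaves (x) as the only ready step → (x).
Ready: (i), (vi) and (xi). (i) is listed earlier → (i).
(vi) and (xi) are both available; (vi) is listed earlier → (vi).
(vii) and (viii) now also ready, so the ready set is {(vii), (viii), (xi)}; (vii) is listed earlier → (vii).
Ready: (viii) and (xi). (viii) is listed earlier → (viii).
(ii) now also ready, so the ready set is {(ii), (xi)}; (ii) is listed earlier → (ii).
Next only (xi) has its prerequisites met → (xi).
Ready: (iii) and (ix). (iii) is listed earlier → (iii).
(v) now also ready, so the ready set is {(v), (ix)}; (v) is listed earlier → (v).
(xii) now also ready, so the ready set is {(ix), (xii)}; (ix) is listed earlier → (ix).
That leaves (xii) as the only ready step → (xii).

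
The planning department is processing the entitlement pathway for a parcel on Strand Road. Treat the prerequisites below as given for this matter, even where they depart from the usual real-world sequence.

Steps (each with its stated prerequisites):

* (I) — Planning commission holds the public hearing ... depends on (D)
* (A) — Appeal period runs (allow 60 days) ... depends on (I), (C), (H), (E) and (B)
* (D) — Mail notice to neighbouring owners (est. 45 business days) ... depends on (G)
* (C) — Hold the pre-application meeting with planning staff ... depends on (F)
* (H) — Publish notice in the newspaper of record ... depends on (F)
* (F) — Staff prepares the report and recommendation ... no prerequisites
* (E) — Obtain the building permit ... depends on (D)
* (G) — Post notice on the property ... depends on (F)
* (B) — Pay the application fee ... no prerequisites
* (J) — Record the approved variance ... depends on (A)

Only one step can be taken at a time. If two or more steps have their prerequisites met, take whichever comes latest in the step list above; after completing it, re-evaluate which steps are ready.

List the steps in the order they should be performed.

Nothing is required for (B) and (F). (B) is listed later → (B) first.
(F) is the only step now ready → (F).
Now (G), (H) and (C) have their prerequisites met. (G) is listed later, so (G) next.
Now (H), (C) and (D) have their prerequisites met. (H) is listed later, so (H) next.
(C) and (D) are both available; (C) is listed later → (C).
(D) needed (G), now all done → (D).
Ready: (E) and (I). (E) is listed later → (E).
(I) is the only step now ready → (I).
(A) needed (B), (E), (H), (C) and (I), now all done → (A).
(J) is the only step now ready → (J).

(B) → (F) → (G) → (H) → (C) → (D) → (E) → (I) → (A) → (J)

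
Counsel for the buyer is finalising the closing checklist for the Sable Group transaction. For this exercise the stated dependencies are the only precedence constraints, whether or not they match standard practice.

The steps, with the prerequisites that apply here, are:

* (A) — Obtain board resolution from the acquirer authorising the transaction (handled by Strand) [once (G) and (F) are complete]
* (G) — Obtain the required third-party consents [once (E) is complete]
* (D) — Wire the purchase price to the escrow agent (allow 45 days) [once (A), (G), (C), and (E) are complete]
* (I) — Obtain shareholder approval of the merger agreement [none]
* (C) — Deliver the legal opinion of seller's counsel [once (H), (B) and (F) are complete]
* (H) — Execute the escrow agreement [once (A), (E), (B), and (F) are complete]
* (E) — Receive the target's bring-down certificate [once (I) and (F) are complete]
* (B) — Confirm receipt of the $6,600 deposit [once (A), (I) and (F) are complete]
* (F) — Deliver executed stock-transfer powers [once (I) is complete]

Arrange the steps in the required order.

Only (I) has no prerequisites, so it is first.
(F) needed (I), now all done → (F).
(E) needed (I) and (F), now all done → (E).
(G) needed (E), now all done → (G).
(A) is the only step now ready → (A).
(B) needed (A), (I) and (F), now all done → (B).
(H) needed (A), (E), (B) and (F), now all done → (H).
Next only (C) has its prerequisites met → (C).
(D) needed (A), (G), (C) and (E), now all done → (D).

(I), (F), (E), (G), (A), (B), (H), (C), (D)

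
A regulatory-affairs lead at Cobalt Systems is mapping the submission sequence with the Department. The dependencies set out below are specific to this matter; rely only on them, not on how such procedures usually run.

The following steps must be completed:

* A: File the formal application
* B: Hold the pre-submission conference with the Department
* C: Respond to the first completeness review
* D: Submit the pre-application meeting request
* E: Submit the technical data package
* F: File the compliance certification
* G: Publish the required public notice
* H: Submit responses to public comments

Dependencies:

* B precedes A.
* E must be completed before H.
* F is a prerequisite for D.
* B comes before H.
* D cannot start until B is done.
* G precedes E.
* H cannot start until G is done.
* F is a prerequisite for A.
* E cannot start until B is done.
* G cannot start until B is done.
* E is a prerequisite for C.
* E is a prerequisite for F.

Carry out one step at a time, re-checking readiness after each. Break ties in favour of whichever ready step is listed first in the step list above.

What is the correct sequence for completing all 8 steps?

B is the only step with nothing outstanding, so it goes first.
G is the only step now ready → G.
That leaves E as the only ready step → E.
Now C, F and H have their prerequisites met. C is listed earlier, so C next.
Now F and H have their prerequisites met. F is listed earlier, so F next.
Now A, D and H have their prerequisites met. A is listed earlier, so A next.
Now D and H have their prerequisites met. D is listed earlier, so D next.
Next only H has its prerequisites met → H.

B, G, E, C, F, A, D, H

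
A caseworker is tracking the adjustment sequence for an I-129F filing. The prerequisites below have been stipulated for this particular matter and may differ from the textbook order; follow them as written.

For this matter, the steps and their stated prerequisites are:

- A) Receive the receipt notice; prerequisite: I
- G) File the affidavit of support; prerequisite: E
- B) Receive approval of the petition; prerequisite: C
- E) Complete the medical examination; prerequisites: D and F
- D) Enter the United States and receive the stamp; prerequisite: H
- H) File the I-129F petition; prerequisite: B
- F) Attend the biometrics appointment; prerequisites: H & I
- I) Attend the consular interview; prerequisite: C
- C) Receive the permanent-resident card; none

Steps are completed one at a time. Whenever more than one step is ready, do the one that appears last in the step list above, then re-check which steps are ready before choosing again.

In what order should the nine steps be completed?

C is the only step with nothing outstanding, so it goes first.
I and B are both available; I is listed later → I.
B and A are both available; B is listed later → B.
H now also ready, so the ready set is {H, A}; H is listed later → H.
F and D now also ready, so the ready set is {F, D, A}; F is listed later → F.
Ready: D and A. D is listed later → D.
E now also ready, so the ready set is {E, A}; E is listed later → E.
G and A are both available; G is listed later → G.
A needed I, now all done → A.

C, I, B, H, F, D, E, G, A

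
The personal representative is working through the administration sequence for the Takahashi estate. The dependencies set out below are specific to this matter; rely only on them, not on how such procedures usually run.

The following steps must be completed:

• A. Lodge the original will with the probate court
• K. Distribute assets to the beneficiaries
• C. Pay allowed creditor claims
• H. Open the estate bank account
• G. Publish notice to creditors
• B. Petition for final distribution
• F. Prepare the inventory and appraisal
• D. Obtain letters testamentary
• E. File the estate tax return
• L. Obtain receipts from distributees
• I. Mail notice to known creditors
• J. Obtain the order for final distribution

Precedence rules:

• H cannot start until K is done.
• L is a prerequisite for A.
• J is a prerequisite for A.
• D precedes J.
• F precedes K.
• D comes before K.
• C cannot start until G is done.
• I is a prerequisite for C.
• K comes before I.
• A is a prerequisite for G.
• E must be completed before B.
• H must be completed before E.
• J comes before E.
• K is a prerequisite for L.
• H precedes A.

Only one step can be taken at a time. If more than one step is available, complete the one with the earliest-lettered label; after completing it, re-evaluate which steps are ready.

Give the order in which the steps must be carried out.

D and F have no prerequisites; D has the earlier label, so D is first.
F and J are both available; F has the earlier label → F.
J and K are both available; J has the earlier label → J.
Next only K has its prerequisites met → K.
H, I and L are all available; H has the earlier label → H.
E now also ready, so the ready set is {E, I, L}; E has the earlier label → E.
B now also ready, so the ready set is {B, I, L}; B has the earlier label → B.
Now I and L have their prerequisites met. I has the earlier label, so I next.
L is the only step now ready → L.
A needed H, J and L, now all done → A.
G is the only step now ready → G.
C is the only step now ready → C.

D → F → J → K → H → E → B → I → L → A → G → C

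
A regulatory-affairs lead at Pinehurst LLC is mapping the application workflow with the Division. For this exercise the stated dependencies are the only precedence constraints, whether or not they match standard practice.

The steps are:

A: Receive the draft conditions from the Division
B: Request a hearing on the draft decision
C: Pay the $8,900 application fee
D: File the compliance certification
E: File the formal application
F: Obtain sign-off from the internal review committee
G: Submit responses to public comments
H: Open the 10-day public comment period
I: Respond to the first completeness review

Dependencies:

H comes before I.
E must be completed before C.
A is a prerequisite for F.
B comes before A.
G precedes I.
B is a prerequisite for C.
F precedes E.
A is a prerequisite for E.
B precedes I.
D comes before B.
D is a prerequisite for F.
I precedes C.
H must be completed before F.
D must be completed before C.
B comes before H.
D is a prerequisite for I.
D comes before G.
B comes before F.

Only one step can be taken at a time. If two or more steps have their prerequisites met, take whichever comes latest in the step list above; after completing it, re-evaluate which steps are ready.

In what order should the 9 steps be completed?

D, G, B, H, I, A, F, E, C

D is the only step with nothing outstanding, so it goes first.
Ready: G and B. G is listed later → G.
B needed D, now all done → B.
Ready: H and A. H is listed later → H.
I now also ready, so the ready set is {I, A}; I is listed later → I.
A needed B, now all done → A.
F needed H, D, B and A, now all done → F.
That leaves E as the only ready step → E.
Next only C has its prerequisites met → C.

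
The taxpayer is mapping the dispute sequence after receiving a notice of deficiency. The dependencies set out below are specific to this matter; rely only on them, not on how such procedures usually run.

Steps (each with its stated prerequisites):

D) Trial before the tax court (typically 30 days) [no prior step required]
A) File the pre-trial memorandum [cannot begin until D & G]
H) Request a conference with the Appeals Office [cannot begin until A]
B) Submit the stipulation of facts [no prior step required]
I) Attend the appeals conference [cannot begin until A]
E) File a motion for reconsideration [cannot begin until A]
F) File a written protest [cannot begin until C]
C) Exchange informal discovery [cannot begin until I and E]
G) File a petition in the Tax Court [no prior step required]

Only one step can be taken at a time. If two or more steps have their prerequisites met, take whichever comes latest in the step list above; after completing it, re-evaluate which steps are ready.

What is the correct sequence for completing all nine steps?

G, B, D, A, E, I, C, F, H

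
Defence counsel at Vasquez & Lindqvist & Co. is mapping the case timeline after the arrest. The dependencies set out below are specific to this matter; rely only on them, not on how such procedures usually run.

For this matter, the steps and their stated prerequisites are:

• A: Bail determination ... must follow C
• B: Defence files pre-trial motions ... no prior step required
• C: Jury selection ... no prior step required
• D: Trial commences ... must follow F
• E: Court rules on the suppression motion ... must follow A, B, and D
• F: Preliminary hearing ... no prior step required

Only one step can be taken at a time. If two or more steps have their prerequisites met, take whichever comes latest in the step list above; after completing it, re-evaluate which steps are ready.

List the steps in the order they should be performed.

F, D, C, B, A, E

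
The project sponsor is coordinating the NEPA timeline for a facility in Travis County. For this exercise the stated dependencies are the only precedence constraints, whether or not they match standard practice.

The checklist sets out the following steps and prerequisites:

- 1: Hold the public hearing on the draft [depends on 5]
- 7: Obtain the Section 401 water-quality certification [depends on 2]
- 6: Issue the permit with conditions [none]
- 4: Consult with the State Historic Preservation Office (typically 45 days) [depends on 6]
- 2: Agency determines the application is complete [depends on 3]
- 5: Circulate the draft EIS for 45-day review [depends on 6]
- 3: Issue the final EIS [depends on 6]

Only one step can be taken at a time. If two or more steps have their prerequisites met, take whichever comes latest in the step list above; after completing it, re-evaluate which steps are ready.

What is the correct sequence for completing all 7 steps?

6, 3, 5, 2, 4, 7, 1

6 is the only step with nothing outstanding, so it goes first.
Now 3, 5 and 4 have their prerequisites met. 3 is listed later, so 3 next.
Now 5, 2 and 4 have their prerequisites met. 5 is listed later, so 5 next.
1 now also ready, so the ready set is {2, 4, 1}; 2 is listed later → 2.
Ready: 4, 7 and 1. 4 is listed later → 4.
Now 7 and 1 have their prerequisites met. 7 is listed later, so 7 next.
1 needed 5, now all done → 1.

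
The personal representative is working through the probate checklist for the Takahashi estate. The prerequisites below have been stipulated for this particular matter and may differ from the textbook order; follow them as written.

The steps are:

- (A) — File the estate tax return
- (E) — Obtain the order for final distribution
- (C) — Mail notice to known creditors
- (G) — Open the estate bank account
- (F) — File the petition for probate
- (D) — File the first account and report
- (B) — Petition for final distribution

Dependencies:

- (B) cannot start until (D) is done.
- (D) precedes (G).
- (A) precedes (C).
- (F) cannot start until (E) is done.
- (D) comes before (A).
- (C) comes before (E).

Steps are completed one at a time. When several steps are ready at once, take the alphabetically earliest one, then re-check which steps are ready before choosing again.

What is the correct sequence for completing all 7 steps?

Only (D) has no prerequisites, so it is first.
(A), (B) and (G) are all available; (A) has the earlier label → (A).
(C) now also ready, so the ready set is {(B), (C), (G)}; (B) has the earlier label → (B).
Ready: (C) and (G). (C) has the earlier label → (C).
(E) and (G) are both available; (E) has the earlier label → (E).
(F) now also ready, so the ready set is {(F), (G)}; (F) has the earlier label → (F).
(G) is the only step now ready → (G).

(D) → (A) → (B) → (C) → (E) → (F) → (G)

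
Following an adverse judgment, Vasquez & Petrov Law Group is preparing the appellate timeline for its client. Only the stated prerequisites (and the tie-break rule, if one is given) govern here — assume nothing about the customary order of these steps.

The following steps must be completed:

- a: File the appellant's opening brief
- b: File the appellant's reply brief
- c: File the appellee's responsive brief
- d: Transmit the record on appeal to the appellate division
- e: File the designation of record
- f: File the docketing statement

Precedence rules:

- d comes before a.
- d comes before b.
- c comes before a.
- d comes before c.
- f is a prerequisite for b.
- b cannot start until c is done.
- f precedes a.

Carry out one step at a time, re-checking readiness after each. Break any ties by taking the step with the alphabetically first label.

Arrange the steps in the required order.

Nothing is required for d, e and f. d has the earlier label → d first.
Ready: c, e and f. c has the earlier label → c.
e and f are both available; e has the earlier label → e.
f is the only step now ready → f.
Ready: a and b. a has the earlier label → a.
b needed c, d and f, now all done → b.

d → c → e → f → a → b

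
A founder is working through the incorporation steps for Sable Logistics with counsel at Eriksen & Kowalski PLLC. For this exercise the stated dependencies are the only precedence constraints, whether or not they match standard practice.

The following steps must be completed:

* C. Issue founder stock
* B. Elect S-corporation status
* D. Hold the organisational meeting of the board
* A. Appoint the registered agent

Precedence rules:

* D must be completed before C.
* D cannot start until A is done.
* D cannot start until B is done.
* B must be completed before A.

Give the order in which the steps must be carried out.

B is the only step with nothing outstanding, so it goes first.
Next only A has its prerequisites met → A.
That leaves D as the only ready step → D.
C needed D, now all done → C.

B A D C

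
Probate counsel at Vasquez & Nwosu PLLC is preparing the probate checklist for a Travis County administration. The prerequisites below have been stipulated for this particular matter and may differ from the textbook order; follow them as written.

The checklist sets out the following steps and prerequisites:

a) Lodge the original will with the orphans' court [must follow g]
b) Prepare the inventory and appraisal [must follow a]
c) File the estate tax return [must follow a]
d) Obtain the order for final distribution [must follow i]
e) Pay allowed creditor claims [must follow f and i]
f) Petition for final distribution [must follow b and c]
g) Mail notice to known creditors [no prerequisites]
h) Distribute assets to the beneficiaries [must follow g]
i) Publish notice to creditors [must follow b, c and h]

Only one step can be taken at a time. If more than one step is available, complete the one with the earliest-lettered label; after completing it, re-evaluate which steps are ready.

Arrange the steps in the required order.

g has no prerequisites → g first.
Ready: a and h. a has the earlier label → a.
b and c now also ready, so the ready set is {b, c, h}; b has the earlier label → b.
c and h are both available; c has the earlier label → c.
f and h are both available; f has the earlier label → f.
h is the only step now ready → h.
That leaves i as the only ready step → i.
d and e are both available; d has the earlier label → d.
e needed f and i, now all done → e.

g → a → b → c → f → h → i → d → e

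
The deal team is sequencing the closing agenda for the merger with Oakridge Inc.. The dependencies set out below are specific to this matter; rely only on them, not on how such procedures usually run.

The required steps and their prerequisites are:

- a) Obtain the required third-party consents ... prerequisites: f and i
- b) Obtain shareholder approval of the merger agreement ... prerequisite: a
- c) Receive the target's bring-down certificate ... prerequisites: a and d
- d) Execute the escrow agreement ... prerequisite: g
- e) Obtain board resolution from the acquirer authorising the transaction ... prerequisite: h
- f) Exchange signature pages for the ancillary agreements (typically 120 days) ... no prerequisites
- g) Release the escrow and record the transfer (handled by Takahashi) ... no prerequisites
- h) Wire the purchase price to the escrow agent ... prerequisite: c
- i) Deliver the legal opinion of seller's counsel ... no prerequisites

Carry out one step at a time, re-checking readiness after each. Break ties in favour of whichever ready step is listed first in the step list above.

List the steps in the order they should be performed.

f, g, d, i, a, b, c, h, e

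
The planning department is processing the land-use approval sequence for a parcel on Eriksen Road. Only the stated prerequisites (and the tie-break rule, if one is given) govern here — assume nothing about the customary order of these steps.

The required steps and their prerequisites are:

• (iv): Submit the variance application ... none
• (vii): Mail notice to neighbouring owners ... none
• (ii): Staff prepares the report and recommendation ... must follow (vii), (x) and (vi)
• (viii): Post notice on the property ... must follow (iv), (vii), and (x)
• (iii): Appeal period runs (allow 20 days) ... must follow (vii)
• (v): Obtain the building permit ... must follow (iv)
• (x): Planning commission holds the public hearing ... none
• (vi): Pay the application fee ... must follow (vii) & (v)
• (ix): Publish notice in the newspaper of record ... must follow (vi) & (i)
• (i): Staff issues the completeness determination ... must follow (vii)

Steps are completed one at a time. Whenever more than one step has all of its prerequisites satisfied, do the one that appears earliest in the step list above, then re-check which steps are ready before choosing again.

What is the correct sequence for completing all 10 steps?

(iv), (vii) and (x) have no prerequisites; (iv) is listed earlier, so (iv) is first.
(vii), (v) and (x) are all available; (vii) is listed earlier → (vii).
(iii), (v), (x) and (i) are all available; (iii) is listed earlier → (iii).
Now (v), (x) and (i) have their prerequisites met. (v) is listed earlier, so (v) next.
(x), (vi) and (i) are all available; (x) is listed earlier → (x).
Now (viii), (vi) and (i) have their prerequisites met. (viii) is listed earlier, so (viii) next.
Ready: (vi) and (i). (vi) is listed earlier → (vi).
(ii) now also ready, so the ready set is {(ii), (i)}; (ii) is listed earlier → (ii).
That leaves (i) as the only ready step → (i).
(ix) needed (vi) and (i), now all done → (ix).

(iv), (vii), (iii), (v), (x), (viii), (vi), (ii), (i), (ix)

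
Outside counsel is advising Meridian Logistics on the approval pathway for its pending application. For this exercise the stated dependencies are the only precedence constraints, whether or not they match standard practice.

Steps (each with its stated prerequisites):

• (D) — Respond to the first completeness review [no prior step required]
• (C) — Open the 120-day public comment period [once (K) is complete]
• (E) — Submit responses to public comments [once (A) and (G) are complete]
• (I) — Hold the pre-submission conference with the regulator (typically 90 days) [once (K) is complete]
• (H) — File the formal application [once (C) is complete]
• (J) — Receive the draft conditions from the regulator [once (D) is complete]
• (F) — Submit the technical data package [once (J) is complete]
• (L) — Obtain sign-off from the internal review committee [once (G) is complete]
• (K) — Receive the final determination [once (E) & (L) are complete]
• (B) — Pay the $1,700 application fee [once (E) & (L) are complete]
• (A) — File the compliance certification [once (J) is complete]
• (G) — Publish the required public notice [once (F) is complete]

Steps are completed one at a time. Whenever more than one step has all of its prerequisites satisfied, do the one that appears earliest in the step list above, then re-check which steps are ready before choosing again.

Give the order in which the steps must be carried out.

(D) (J) (F) (A) (G) (E) (L) (K) (C) (I) (H) (B)

(D) has no prerequisites → (D) first.
Next only (J) has its prerequisites met → (J).
Ready: (F) and (A). (F) is listed earlier → (F).
(G) now also ready, so the ready set is {(A), (G)}; (A) is listed earlier → (A).
That leaves (G) as the only ready step → (G).
Now (E) and (L) have their prerequisites met. (E) is listed earlier, so (E) next.
(L) needed (G), now all done → (L).
Now (K) and (B) have their prerequisites met. (K) is listed earlier, so (K) next.
Now (C), (I) and (B) have their prerequisites met. (C) is listed earlier, so (C) next.
(H) now also ready, so the ready set is {(I), (H), (B)}; (I) is listed earlier → (I).
(H) and (B) are both available; (H) is listed earlier → (H).
(B) needed (E) and (L), now all done → (B).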